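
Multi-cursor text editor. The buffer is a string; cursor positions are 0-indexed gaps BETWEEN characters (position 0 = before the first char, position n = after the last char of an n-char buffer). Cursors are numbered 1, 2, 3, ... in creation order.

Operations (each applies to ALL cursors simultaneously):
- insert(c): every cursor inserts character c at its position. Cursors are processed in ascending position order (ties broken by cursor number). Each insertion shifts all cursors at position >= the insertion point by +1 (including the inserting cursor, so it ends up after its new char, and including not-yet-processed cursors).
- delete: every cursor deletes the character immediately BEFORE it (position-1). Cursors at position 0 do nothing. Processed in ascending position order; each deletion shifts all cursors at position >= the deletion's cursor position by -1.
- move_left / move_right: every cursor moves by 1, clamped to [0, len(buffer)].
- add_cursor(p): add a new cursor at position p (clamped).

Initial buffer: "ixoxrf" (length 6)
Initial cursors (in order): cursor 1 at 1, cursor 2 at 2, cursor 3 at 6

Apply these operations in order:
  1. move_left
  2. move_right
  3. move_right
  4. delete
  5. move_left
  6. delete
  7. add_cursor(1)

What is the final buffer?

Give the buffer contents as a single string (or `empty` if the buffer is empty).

After op 1 (move_left): buffer="ixoxrf" (len 6), cursors c1@0 c2@1 c3@5, authorship ......
After op 2 (move_right): buffer="ixoxrf" (len 6), cursors c1@1 c2@2 c3@6, authorship ......
After op 3 (move_right): buffer="ixoxrf" (len 6), cursors c1@2 c2@3 c3@6, authorship ......
After op 4 (delete): buffer="ixr" (len 3), cursors c1@1 c2@1 c3@3, authorship ...
After op 5 (move_left): buffer="ixr" (len 3), cursors c1@0 c2@0 c3@2, authorship ...
After op 6 (delete): buffer="ir" (len 2), cursors c1@0 c2@0 c3@1, authorship ..
After op 7 (add_cursor(1)): buffer="ir" (len 2), cursors c1@0 c2@0 c3@1 c4@1, authorship ..

Answer: ir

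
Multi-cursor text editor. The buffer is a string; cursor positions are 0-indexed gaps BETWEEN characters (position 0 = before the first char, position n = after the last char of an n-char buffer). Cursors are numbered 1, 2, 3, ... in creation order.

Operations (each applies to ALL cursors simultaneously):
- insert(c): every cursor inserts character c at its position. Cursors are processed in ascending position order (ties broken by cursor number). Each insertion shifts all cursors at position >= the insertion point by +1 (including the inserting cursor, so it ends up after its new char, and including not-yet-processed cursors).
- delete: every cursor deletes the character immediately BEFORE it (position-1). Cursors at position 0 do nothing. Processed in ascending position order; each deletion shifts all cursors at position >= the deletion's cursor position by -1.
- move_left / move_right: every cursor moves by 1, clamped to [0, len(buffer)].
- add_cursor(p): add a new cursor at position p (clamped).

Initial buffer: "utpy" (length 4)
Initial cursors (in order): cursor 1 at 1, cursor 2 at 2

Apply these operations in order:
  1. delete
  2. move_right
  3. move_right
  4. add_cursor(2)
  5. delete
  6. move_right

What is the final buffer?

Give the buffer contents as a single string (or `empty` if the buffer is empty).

Answer: empty

Derivation:
After op 1 (delete): buffer="py" (len 2), cursors c1@0 c2@0, authorship ..
After op 2 (move_right): buffer="py" (len 2), cursors c1@1 c2@1, authorship ..
After op 3 (move_right): buffer="py" (len 2), cursors c1@2 c2@2, authorship ..
After op 4 (add_cursor(2)): buffer="py" (len 2), cursors c1@2 c2@2 c3@2, authorship ..
After op 5 (delete): buffer="" (len 0), cursors c1@0 c2@0 c3@0, authorship 
After op 6 (move_right): buffer="" (len 0), cursors c1@0 c2@0 c3@0, authorship 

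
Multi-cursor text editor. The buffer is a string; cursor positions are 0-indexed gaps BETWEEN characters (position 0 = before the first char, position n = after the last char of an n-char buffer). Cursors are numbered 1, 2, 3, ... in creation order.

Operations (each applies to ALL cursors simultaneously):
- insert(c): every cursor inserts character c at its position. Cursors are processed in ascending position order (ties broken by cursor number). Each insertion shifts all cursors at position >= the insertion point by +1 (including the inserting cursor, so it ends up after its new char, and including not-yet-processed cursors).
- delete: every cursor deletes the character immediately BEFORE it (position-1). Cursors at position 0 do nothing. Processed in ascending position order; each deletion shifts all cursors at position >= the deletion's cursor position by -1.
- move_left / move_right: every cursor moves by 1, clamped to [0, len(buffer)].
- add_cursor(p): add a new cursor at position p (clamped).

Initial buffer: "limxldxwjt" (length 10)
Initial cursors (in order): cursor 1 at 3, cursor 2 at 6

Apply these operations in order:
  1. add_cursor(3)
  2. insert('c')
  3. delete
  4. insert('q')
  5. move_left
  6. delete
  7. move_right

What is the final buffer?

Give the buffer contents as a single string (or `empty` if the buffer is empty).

After op 1 (add_cursor(3)): buffer="limxldxwjt" (len 10), cursors c1@3 c3@3 c2@6, authorship ..........
After op 2 (insert('c')): buffer="limccxldcxwjt" (len 13), cursors c1@5 c3@5 c2@9, authorship ...13...2....
After op 3 (delete): buffer="limxldxwjt" (len 10), cursors c1@3 c3@3 c2@6, authorship ..........
After op 4 (insert('q')): buffer="limqqxldqxwjt" (len 13), cursors c1@5 c3@5 c2@9, authorship ...13...2....
After op 5 (move_left): buffer="limqqxldqxwjt" (len 13), cursors c1@4 c3@4 c2@8, authorship ...13...2....
After op 6 (delete): buffer="liqxlqxwjt" (len 10), cursors c1@2 c3@2 c2@5, authorship ..3..2....
After op 7 (move_right): buffer="liqxlqxwjt" (len 10), cursors c1@3 c3@3 c2@6, authorship ..3..2....

Answer: liqxlqxwjt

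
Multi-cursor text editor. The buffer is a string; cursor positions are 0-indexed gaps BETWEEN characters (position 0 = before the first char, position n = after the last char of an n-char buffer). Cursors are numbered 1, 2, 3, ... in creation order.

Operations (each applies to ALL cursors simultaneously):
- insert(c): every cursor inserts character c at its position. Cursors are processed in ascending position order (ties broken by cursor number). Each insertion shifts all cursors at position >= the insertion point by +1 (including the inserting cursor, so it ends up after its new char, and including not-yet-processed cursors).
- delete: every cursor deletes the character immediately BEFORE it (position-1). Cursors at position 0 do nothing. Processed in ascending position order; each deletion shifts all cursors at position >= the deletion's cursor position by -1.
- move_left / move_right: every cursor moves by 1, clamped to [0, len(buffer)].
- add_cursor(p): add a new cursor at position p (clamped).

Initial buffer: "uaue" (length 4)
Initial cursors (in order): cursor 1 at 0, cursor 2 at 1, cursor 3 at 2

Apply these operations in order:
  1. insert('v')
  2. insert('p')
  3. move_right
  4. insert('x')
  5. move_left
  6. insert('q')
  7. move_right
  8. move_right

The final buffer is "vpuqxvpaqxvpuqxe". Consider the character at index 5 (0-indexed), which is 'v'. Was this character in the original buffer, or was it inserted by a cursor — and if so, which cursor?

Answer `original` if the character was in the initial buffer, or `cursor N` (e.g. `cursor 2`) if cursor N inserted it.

Answer: cursor 2

Derivation:
After op 1 (insert('v')): buffer="vuvavue" (len 7), cursors c1@1 c2@3 c3@5, authorship 1.2.3..
After op 2 (insert('p')): buffer="vpuvpavpue" (len 10), cursors c1@2 c2@5 c3@8, authorship 11.22.33..
After op 3 (move_right): buffer="vpuvpavpue" (len 10), cursors c1@3 c2@6 c3@9, authorship 11.22.33..
After op 4 (insert('x')): buffer="vpuxvpaxvpuxe" (len 13), cursors c1@4 c2@8 c3@12, authorship 11.122.233.3.
After op 5 (move_left): buffer="vpuxvpaxvpuxe" (len 13), cursors c1@3 c2@7 c3@11, authorship 11.122.233.3.
After op 6 (insert('q')): buffer="vpuqxvpaqxvpuqxe" (len 16), cursors c1@4 c2@9 c3@14, authorship 11.1122.2233.33.
After op 7 (move_right): buffer="vpuqxvpaqxvpuqxe" (len 16), cursors c1@5 c2@10 c3@15, authorship 11.1122.2233.33.
After op 8 (move_right): buffer="vpuqxvpaqxvpuqxe" (len 16), cursors c1@6 c2@11 c3@16, authorship 11.1122.2233.33.
Authorship (.=original, N=cursor N): 1 1 . 1 1 2 2 . 2 2 3 3 . 3 3 .
Index 5: author = 2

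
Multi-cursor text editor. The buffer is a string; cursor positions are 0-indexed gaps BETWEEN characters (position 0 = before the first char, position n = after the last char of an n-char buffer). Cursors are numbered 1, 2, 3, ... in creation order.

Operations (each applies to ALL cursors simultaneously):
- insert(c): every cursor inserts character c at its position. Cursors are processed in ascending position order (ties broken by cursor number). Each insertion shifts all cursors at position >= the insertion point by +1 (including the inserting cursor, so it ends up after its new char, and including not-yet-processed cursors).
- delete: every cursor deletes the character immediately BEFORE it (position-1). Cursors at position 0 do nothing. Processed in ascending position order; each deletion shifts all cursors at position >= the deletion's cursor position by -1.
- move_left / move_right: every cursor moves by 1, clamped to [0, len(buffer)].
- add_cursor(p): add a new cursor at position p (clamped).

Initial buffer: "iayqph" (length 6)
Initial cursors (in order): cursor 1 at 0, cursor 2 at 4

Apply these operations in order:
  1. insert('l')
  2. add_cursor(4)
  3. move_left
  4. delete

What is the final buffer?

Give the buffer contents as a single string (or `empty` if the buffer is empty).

Answer: liylph

Derivation:
After op 1 (insert('l')): buffer="liayqlph" (len 8), cursors c1@1 c2@6, authorship 1....2..
After op 2 (add_cursor(4)): buffer="liayqlph" (len 8), cursors c1@1 c3@4 c2@6, authorship 1....2..
After op 3 (move_left): buffer="liayqlph" (len 8), cursors c1@0 c3@3 c2@5, authorship 1....2..
After op 4 (delete): buffer="liylph" (len 6), cursors c1@0 c3@2 c2@3, authorship 1..2..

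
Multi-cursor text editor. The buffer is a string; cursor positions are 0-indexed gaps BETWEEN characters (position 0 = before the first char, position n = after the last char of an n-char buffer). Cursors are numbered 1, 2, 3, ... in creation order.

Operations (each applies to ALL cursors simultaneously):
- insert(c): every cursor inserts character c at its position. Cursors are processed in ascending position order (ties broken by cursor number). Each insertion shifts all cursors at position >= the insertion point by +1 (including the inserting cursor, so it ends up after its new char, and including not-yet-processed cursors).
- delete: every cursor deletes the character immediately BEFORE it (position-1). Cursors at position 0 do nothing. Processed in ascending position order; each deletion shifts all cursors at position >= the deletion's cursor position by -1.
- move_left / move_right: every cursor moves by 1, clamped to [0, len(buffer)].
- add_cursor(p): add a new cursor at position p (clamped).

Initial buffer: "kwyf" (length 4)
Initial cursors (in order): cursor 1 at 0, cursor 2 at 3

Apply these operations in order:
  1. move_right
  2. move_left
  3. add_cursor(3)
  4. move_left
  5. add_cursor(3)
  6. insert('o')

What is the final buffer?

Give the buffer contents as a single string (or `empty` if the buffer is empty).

Answer: okwooyof

Derivation:
After op 1 (move_right): buffer="kwyf" (len 4), cursors c1@1 c2@4, authorship ....
After op 2 (move_left): buffer="kwyf" (len 4), cursors c1@0 c2@3, authorship ....
After op 3 (add_cursor(3)): buffer="kwyf" (len 4), cursors c1@0 c2@3 c3@3, authorship ....
After op 4 (move_left): buffer="kwyf" (len 4), cursors c1@0 c2@2 c3@2, authorship ....
After op 5 (add_cursor(3)): buffer="kwyf" (len 4), cursors c1@0 c2@2 c3@2 c4@3, authorship ....
After op 6 (insert('o')): buffer="okwooyof" (len 8), cursors c1@1 c2@5 c3@5 c4@7, authorship 1..23.4.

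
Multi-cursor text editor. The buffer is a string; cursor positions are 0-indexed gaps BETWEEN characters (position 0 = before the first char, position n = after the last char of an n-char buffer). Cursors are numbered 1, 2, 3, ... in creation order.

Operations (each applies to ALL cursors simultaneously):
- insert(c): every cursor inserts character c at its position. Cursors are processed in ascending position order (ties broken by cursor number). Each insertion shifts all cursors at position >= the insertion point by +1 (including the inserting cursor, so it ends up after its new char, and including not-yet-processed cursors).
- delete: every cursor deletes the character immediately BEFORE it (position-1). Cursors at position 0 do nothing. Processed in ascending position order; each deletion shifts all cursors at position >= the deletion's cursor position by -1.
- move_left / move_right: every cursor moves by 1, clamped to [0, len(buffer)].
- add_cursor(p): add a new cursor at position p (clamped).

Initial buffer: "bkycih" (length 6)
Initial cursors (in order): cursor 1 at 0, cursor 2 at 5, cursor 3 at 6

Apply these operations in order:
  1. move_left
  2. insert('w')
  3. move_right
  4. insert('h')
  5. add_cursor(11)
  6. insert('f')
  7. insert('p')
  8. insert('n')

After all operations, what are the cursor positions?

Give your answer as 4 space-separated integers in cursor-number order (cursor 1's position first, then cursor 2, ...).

After op 1 (move_left): buffer="bkycih" (len 6), cursors c1@0 c2@4 c3@5, authorship ......
After op 2 (insert('w')): buffer="wbkycwiwh" (len 9), cursors c1@1 c2@6 c3@8, authorship 1....2.3.
After op 3 (move_right): buffer="wbkycwiwh" (len 9), cursors c1@2 c2@7 c3@9, authorship 1....2.3.
After op 4 (insert('h')): buffer="wbhkycwihwhh" (len 12), cursors c1@3 c2@9 c3@12, authorship 1.1...2.23.3
After op 5 (add_cursor(11)): buffer="wbhkycwihwhh" (len 12), cursors c1@3 c2@9 c4@11 c3@12, authorship 1.1...2.23.3
After op 6 (insert('f')): buffer="wbhfkycwihfwhfhf" (len 16), cursors c1@4 c2@11 c4@14 c3@16, authorship 1.11...2.223.433
After op 7 (insert('p')): buffer="wbhfpkycwihfpwhfphfp" (len 20), cursors c1@5 c2@13 c4@17 c3@20, authorship 1.111...2.2223.44333
After op 8 (insert('n')): buffer="wbhfpnkycwihfpnwhfpnhfpn" (len 24), cursors c1@6 c2@15 c4@20 c3@24, authorship 1.1111...2.22223.4443333

Answer: 6 15 24 20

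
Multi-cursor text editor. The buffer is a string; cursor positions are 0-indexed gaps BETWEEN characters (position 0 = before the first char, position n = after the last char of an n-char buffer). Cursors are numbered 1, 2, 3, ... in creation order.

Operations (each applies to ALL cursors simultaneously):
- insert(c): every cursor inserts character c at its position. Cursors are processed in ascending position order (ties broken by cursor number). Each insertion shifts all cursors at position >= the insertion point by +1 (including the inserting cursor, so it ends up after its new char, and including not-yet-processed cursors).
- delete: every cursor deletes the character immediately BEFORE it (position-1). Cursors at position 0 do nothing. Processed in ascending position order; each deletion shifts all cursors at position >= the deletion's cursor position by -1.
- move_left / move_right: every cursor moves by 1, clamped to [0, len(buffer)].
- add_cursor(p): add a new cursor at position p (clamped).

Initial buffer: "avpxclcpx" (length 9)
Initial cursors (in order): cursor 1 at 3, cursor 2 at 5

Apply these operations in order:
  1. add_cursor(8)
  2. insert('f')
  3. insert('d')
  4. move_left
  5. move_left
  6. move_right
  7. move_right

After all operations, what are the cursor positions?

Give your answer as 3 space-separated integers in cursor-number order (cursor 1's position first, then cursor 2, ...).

Answer: 5 9 14

Derivation:
After op 1 (add_cursor(8)): buffer="avpxclcpx" (len 9), cursors c1@3 c2@5 c3@8, authorship .........
After op 2 (insert('f')): buffer="avpfxcflcpfx" (len 12), cursors c1@4 c2@7 c3@11, authorship ...1..2...3.
After op 3 (insert('d')): buffer="avpfdxcfdlcpfdx" (len 15), cursors c1@5 c2@9 c3@14, authorship ...11..22...33.
After op 4 (move_left): buffer="avpfdxcfdlcpfdx" (len 15), cursors c1@4 c2@8 c3@13, authorship ...11..22...33.
After op 5 (move_left): buffer="avpfdxcfdlcpfdx" (len 15), cursors c1@3 c2@7 c3@12, authorship ...11..22...33.
After op 6 (move_right): buffer="avpfdxcfdlcpfdx" (len 15), cursors c1@4 c2@8 c3@13, authorship ...11..22...33.
After op 7 (move_right): buffer="avpfdxcfdlcpfdx" (len 15), cursors c1@5 c2@9 c3@14, authorship ...11..22...33.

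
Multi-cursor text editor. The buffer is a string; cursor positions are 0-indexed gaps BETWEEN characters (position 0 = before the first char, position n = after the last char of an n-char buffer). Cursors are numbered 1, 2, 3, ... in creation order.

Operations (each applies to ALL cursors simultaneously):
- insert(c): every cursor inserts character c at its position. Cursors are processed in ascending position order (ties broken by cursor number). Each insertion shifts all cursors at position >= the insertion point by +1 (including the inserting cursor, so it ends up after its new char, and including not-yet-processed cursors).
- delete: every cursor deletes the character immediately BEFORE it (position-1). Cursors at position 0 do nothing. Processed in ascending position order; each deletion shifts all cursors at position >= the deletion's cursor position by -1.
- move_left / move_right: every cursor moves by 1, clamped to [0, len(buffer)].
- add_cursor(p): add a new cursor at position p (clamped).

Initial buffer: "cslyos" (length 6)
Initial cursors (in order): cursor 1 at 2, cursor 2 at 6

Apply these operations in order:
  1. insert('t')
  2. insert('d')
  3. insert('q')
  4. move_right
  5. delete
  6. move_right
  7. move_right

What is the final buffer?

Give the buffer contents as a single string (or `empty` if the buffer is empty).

Answer: cstdqyostd

Derivation:
After op 1 (insert('t')): buffer="cstlyost" (len 8), cursors c1@3 c2@8, authorship ..1....2
After op 2 (insert('d')): buffer="cstdlyostd" (len 10), cursors c1@4 c2@10, authorship ..11....22
After op 3 (insert('q')): buffer="cstdqlyostdq" (len 12), cursors c1@5 c2@12, authorship ..111....222
After op 4 (move_right): buffer="cstdqlyostdq" (len 12), cursors c1@6 c2@12, authorship ..111....222
After op 5 (delete): buffer="cstdqyostd" (len 10), cursors c1@5 c2@10, authorship ..111...22
After op 6 (move_right): buffer="cstdqyostd" (len 10), cursors c1@6 c2@10, authorship ..111...22
After op 7 (move_right): buffer="cstdqyostd" (len 10), cursors c1@7 c2@10, authorship ..111...22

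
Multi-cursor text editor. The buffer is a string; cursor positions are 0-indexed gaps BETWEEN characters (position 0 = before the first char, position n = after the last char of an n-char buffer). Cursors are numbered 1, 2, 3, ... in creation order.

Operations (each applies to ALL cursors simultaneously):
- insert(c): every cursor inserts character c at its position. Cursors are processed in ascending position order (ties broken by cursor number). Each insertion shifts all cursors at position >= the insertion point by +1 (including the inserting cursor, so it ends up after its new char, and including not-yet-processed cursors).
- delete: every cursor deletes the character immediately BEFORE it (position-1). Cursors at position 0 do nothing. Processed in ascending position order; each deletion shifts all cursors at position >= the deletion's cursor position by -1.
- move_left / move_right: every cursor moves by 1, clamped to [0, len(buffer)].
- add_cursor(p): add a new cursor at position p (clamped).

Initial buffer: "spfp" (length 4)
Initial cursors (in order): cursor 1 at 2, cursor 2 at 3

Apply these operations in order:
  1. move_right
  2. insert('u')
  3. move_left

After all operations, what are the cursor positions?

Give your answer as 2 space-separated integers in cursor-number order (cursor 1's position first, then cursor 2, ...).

Answer: 3 5

Derivation:
After op 1 (move_right): buffer="spfp" (len 4), cursors c1@3 c2@4, authorship ....
After op 2 (insert('u')): buffer="spfupu" (len 6), cursors c1@4 c2@6, authorship ...1.2
After op 3 (move_left): buffer="spfupu" (len 6), cursors c1@3 c2@5, authorship ...1.2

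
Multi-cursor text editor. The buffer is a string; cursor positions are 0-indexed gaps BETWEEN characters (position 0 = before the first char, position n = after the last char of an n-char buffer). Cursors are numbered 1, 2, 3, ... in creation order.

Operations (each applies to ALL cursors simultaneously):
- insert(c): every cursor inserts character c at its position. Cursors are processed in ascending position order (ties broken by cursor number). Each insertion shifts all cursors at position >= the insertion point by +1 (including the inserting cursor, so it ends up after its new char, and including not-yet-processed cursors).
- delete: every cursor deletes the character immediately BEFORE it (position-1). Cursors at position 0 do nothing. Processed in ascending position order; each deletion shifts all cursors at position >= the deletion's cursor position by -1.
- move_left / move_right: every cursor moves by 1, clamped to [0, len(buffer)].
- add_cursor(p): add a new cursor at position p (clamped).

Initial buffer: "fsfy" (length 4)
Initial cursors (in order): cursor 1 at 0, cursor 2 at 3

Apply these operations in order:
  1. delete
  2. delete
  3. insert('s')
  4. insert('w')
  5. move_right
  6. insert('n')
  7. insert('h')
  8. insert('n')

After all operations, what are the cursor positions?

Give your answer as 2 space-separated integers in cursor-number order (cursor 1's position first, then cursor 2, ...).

After op 1 (delete): buffer="fsy" (len 3), cursors c1@0 c2@2, authorship ...
After op 2 (delete): buffer="fy" (len 2), cursors c1@0 c2@1, authorship ..
After op 3 (insert('s')): buffer="sfsy" (len 4), cursors c1@1 c2@3, authorship 1.2.
After op 4 (insert('w')): buffer="swfswy" (len 6), cursors c1@2 c2@5, authorship 11.22.
After op 5 (move_right): buffer="swfswy" (len 6), cursors c1@3 c2@6, authorship 11.22.
After op 6 (insert('n')): buffer="swfnswyn" (len 8), cursors c1@4 c2@8, authorship 11.122.2
After op 7 (insert('h')): buffer="swfnhswynh" (len 10), cursors c1@5 c2@10, authorship 11.1122.22
After op 8 (insert('n')): buffer="swfnhnswynhn" (len 12), cursors c1@6 c2@12, authorship 11.11122.222

Answer: 6 12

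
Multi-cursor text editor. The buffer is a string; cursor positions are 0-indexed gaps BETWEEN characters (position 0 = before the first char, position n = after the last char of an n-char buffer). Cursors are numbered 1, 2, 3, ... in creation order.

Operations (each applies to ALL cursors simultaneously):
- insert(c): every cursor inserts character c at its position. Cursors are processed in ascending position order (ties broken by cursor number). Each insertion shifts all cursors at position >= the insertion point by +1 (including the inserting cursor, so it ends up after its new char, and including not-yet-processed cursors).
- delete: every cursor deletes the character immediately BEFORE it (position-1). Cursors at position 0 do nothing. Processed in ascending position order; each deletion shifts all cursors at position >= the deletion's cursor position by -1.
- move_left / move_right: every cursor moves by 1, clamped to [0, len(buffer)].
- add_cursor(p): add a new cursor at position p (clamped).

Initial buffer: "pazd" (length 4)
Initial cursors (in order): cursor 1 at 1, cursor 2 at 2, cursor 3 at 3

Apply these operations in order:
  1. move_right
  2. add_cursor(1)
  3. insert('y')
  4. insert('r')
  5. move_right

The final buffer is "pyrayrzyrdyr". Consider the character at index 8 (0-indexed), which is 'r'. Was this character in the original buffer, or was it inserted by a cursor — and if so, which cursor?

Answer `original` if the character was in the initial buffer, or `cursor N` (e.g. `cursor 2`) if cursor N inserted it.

After op 1 (move_right): buffer="pazd" (len 4), cursors c1@2 c2@3 c3@4, authorship ....
After op 2 (add_cursor(1)): buffer="pazd" (len 4), cursors c4@1 c1@2 c2@3 c3@4, authorship ....
After op 3 (insert('y')): buffer="pyayzydy" (len 8), cursors c4@2 c1@4 c2@6 c3@8, authorship .4.1.2.3
After op 4 (insert('r')): buffer="pyrayrzyrdyr" (len 12), cursors c4@3 c1@6 c2@9 c3@12, authorship .44.11.22.33
After op 5 (move_right): buffer="pyrayrzyrdyr" (len 12), cursors c4@4 c1@7 c2@10 c3@12, authorship .44.11.22.33
Authorship (.=original, N=cursor N): . 4 4 . 1 1 . 2 2 . 3 3
Index 8: author = 2

Answer: cursor 2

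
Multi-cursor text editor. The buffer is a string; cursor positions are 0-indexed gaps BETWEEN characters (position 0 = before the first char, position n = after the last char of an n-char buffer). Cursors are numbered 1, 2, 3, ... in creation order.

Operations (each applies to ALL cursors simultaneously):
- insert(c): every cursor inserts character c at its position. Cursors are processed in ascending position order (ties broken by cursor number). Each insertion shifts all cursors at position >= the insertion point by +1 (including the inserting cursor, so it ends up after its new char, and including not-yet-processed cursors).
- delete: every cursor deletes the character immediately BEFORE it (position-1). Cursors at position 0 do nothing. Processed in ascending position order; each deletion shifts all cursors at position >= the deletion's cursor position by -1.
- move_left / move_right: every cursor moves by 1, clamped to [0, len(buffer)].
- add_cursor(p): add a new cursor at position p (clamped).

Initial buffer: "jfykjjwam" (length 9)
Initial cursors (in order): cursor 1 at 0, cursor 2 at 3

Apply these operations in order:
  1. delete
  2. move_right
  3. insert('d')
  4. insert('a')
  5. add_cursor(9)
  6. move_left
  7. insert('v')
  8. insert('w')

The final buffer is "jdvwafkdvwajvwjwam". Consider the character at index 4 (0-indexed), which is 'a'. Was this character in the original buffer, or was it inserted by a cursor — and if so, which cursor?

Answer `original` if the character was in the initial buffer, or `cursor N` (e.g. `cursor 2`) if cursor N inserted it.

Answer: cursor 1

Derivation:
After op 1 (delete): buffer="jfkjjwam" (len 8), cursors c1@0 c2@2, authorship ........
After op 2 (move_right): buffer="jfkjjwam" (len 8), cursors c1@1 c2@3, authorship ........
After op 3 (insert('d')): buffer="jdfkdjjwam" (len 10), cursors c1@2 c2@5, authorship .1..2.....
After op 4 (insert('a')): buffer="jdafkdajjwam" (len 12), cursors c1@3 c2@7, authorship .11..22.....
After op 5 (add_cursor(9)): buffer="jdafkdajjwam" (len 12), cursors c1@3 c2@7 c3@9, authorship .11..22.....
After op 6 (move_left): buffer="jdafkdajjwam" (len 12), cursors c1@2 c2@6 c3@8, authorship .11..22.....
After op 7 (insert('v')): buffer="jdvafkdvajvjwam" (len 15), cursors c1@3 c2@8 c3@11, authorship .111..222.3....
After op 8 (insert('w')): buffer="jdvwafkdvwajvwjwam" (len 18), cursors c1@4 c2@10 c3@14, authorship .1111..2222.33....
Authorship (.=original, N=cursor N): . 1 1 1 1 . . 2 2 2 2 . 3 3 . . . .
Index 4: author = 1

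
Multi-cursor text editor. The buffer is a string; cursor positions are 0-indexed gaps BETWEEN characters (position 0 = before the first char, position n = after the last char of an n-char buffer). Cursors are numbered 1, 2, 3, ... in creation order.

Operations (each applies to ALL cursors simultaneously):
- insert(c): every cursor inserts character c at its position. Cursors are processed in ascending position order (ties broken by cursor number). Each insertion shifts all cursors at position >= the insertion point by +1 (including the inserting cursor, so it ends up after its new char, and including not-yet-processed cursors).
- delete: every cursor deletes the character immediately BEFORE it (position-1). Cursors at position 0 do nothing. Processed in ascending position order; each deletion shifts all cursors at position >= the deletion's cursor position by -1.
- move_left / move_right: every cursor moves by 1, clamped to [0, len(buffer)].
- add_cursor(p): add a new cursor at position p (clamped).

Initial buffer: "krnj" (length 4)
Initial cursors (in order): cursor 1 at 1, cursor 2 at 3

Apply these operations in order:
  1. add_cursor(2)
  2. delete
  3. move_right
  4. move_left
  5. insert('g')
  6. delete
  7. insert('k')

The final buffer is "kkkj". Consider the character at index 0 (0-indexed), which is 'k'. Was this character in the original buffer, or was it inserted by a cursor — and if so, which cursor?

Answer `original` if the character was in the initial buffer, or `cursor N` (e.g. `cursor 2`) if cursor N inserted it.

Answer: cursor 1

Derivation:
After op 1 (add_cursor(2)): buffer="krnj" (len 4), cursors c1@1 c3@2 c2@3, authorship ....
After op 2 (delete): buffer="j" (len 1), cursors c1@0 c2@0 c3@0, authorship .
After op 3 (move_right): buffer="j" (len 1), cursors c1@1 c2@1 c3@1, authorship .
After op 4 (move_left): buffer="j" (len 1), cursors c1@0 c2@0 c3@0, authorship .
After op 5 (insert('g')): buffer="gggj" (len 4), cursors c1@3 c2@3 c3@3, authorship 123.
After op 6 (delete): buffer="j" (len 1), cursors c1@0 c2@0 c3@0, authorship .
After op 7 (insert('k')): buffer="kkkj" (len 4), cursors c1@3 c2@3 c3@3, authorship 123.
Authorship (.=original, N=cursor N): 1 2 3 .
Index 0: author = 1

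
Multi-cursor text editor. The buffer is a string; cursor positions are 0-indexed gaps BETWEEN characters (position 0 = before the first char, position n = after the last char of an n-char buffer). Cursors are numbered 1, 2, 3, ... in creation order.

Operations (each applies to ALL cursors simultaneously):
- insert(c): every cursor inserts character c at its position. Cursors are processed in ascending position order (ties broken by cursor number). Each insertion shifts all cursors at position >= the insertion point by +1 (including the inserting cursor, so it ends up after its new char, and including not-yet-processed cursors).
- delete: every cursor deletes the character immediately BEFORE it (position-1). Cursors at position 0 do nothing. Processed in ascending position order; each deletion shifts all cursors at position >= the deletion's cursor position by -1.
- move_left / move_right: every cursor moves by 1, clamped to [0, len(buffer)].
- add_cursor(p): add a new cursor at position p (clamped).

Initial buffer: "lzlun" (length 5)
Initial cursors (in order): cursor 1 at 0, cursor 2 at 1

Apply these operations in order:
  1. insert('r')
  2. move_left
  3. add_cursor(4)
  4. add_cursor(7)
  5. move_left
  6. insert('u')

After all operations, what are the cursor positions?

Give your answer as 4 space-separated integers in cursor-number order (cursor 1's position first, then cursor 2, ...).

After op 1 (insert('r')): buffer="rlrzlun" (len 7), cursors c1@1 c2@3, authorship 1.2....
After op 2 (move_left): buffer="rlrzlun" (len 7), cursors c1@0 c2@2, authorship 1.2....
After op 3 (add_cursor(4)): buffer="rlrzlun" (len 7), cursors c1@0 c2@2 c3@4, authorship 1.2....
After op 4 (add_cursor(7)): buffer="rlrzlun" (len 7), cursors c1@0 c2@2 c3@4 c4@7, authorship 1.2....
After op 5 (move_left): buffer="rlrzlun" (len 7), cursors c1@0 c2@1 c3@3 c4@6, authorship 1.2....
After op 6 (insert('u')): buffer="urulruzluun" (len 11), cursors c1@1 c2@3 c3@6 c4@10, authorship 112.23...4.

Answer: 1 3 6 10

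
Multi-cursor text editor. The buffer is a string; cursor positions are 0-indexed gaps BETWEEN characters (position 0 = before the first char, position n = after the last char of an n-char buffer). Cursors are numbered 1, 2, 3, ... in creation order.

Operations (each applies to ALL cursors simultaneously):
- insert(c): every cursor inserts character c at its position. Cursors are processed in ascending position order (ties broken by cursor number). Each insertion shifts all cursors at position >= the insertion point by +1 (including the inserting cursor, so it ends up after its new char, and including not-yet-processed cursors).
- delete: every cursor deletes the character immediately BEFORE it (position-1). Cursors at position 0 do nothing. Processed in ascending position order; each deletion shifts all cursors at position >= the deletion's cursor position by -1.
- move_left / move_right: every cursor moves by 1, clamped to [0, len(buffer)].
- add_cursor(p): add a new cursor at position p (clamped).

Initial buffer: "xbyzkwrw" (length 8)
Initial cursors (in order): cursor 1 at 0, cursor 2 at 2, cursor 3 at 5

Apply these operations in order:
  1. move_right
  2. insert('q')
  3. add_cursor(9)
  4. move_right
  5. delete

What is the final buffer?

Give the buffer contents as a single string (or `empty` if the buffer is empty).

After op 1 (move_right): buffer="xbyzkwrw" (len 8), cursors c1@1 c2@3 c3@6, authorship ........
After op 2 (insert('q')): buffer="xqbyqzkwqrw" (len 11), cursors c1@2 c2@5 c3@9, authorship .1..2...3..
After op 3 (add_cursor(9)): buffer="xqbyqzkwqrw" (len 11), cursors c1@2 c2@5 c3@9 c4@9, authorship .1..2...3..
After op 4 (move_right): buffer="xqbyqzkwqrw" (len 11), cursors c1@3 c2@6 c3@10 c4@10, authorship .1..2...3..
After op 5 (delete): buffer="xqyqkww" (len 7), cursors c1@2 c2@4 c3@6 c4@6, authorship .1.2...

Answer: xqyqkww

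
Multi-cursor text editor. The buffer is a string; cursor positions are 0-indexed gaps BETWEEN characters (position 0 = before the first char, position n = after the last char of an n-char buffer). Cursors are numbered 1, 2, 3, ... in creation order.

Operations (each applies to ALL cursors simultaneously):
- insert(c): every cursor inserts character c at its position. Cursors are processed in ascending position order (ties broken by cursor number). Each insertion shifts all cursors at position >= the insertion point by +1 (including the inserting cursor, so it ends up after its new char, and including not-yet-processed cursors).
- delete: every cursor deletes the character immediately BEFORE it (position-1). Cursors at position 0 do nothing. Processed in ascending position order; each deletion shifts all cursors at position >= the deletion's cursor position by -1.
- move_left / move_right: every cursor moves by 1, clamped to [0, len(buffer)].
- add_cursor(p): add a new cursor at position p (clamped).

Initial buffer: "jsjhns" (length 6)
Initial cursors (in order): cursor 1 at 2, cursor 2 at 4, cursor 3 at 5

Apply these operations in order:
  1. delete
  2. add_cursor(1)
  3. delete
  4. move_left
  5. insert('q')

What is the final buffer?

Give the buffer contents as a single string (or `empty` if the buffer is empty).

After op 1 (delete): buffer="jjs" (len 3), cursors c1@1 c2@2 c3@2, authorship ...
After op 2 (add_cursor(1)): buffer="jjs" (len 3), cursors c1@1 c4@1 c2@2 c3@2, authorship ...
After op 3 (delete): buffer="s" (len 1), cursors c1@0 c2@0 c3@0 c4@0, authorship .
After op 4 (move_left): buffer="s" (len 1), cursors c1@0 c2@0 c3@0 c4@0, authorship .
After op 5 (insert('q')): buffer="qqqqs" (len 5), cursors c1@4 c2@4 c3@4 c4@4, authorship 1234.

Answer: qqqqs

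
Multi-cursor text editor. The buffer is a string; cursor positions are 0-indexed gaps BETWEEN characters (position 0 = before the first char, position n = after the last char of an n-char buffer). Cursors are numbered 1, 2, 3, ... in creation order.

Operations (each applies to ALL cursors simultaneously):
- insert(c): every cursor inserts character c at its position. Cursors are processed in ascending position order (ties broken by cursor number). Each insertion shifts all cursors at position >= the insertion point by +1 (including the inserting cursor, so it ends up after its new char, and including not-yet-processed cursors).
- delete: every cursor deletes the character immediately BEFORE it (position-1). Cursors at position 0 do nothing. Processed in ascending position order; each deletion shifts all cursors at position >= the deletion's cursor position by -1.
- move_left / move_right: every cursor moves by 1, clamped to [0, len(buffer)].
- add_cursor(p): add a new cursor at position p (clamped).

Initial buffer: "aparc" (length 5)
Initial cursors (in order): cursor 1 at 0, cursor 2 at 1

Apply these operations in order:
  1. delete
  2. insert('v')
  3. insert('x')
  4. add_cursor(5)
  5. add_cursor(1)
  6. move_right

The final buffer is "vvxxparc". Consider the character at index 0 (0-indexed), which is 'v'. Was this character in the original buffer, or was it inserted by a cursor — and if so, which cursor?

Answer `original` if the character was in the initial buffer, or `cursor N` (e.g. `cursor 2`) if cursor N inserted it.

Answer: cursor 1

Derivation:
After op 1 (delete): buffer="parc" (len 4), cursors c1@0 c2@0, authorship ....
After op 2 (insert('v')): buffer="vvparc" (len 6), cursors c1@2 c2@2, authorship 12....
After op 3 (insert('x')): buffer="vvxxparc" (len 8), cursors c1@4 c2@4, authorship 1212....
After op 4 (add_cursor(5)): buffer="vvxxparc" (len 8), cursors c1@4 c2@4 c3@5, authorship 1212....
After op 5 (add_cursor(1)): buffer="vvxxparc" (len 8), cursors c4@1 c1@4 c2@4 c3@5, authorship 1212....
After op 6 (move_right): buffer="vvxxparc" (len 8), cursors c4@2 c1@5 c2@5 c3@6, authorship 1212....
Authorship (.=original, N=cursor N): 1 2 1 2 . . . .
Index 0: author = 1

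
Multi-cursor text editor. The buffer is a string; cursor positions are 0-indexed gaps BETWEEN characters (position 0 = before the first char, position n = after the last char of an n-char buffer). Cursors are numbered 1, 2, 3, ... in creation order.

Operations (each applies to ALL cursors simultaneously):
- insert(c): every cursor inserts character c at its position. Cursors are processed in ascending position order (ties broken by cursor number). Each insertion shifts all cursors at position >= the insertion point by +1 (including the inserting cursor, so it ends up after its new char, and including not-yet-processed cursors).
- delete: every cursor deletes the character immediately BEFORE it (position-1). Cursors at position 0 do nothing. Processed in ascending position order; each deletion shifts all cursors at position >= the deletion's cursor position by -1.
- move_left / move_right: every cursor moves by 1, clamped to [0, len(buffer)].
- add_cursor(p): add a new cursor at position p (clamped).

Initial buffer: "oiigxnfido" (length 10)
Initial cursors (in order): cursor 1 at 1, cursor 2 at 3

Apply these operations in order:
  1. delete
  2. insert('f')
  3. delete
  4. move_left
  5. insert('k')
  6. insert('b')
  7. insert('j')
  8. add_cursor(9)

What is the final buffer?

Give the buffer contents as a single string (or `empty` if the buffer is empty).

After op 1 (delete): buffer="igxnfido" (len 8), cursors c1@0 c2@1, authorship ........
After op 2 (insert('f')): buffer="fifgxnfido" (len 10), cursors c1@1 c2@3, authorship 1.2.......
After op 3 (delete): buffer="igxnfido" (len 8), cursors c1@0 c2@1, authorship ........
After op 4 (move_left): buffer="igxnfido" (len 8), cursors c1@0 c2@0, authorship ........
After op 5 (insert('k')): buffer="kkigxnfido" (len 10), cursors c1@2 c2@2, authorship 12........
After op 6 (insert('b')): buffer="kkbbigxnfido" (len 12), cursors c1@4 c2@4, authorship 1212........
After op 7 (insert('j')): buffer="kkbbjjigxnfido" (len 14), cursors c1@6 c2@6, authorship 121212........
After op 8 (add_cursor(9)): buffer="kkbbjjigxnfido" (len 14), cursors c1@6 c2@6 c3@9, authorship 121212........

Answer: kkbbjjigxnfido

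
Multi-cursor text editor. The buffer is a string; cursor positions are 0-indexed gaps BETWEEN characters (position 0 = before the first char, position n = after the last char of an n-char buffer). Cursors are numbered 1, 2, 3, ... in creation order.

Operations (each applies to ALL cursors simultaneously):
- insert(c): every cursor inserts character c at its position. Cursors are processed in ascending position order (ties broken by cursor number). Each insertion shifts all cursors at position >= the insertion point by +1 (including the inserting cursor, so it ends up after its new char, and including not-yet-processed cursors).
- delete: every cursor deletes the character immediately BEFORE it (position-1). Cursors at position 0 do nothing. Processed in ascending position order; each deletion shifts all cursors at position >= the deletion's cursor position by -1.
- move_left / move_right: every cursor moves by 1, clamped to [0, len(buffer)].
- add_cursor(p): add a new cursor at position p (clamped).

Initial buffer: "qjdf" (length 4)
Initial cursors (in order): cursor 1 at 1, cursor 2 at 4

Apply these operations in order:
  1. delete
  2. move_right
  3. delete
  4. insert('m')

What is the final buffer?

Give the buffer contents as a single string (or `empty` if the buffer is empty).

After op 1 (delete): buffer="jd" (len 2), cursors c1@0 c2@2, authorship ..
After op 2 (move_right): buffer="jd" (len 2), cursors c1@1 c2@2, authorship ..
After op 3 (delete): buffer="" (len 0), cursors c1@0 c2@0, authorship 
After op 4 (insert('m')): buffer="mm" (len 2), cursors c1@2 c2@2, authorship 12

Answer: mm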